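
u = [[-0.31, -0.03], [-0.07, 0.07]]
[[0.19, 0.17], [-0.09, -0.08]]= u @ [[-0.44, -0.40], [-1.68, -1.51]]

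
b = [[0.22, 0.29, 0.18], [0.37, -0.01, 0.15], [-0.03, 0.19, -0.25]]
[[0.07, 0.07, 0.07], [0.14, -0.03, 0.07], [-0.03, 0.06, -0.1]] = b@[[0.37,-0.06,0.02], [-0.06,0.30,-0.01], [0.02,-0.01,0.40]]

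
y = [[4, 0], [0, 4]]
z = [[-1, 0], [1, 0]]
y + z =[[3, 0], [1, 4]]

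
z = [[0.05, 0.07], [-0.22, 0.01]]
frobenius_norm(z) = 0.24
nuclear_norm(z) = 0.30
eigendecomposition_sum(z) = [[(0.02+0.06j), (0.03-0.01j)], [(-0.11+0.03j), 0.06j]] + [[(0.02-0.06j), (0.03+0.01j)], [-0.11-0.03j, -0.06j]]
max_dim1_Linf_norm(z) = 0.22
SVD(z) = [[-0.23,0.97], [0.97,0.23]] @ diag([0.22569180243090858, 0.07045005546830836]) @ [[-1.00, -0.03], [-0.03, 1.0]]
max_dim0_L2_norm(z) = 0.23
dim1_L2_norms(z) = [0.09, 0.22]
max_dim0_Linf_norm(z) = 0.22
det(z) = 0.02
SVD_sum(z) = [[0.05, 0.00],  [-0.22, -0.01]] + [[-0.0, 0.07], [-0.00, 0.02]]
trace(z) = 0.06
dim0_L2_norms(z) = [0.23, 0.07]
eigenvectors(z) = [[0.08+0.48j, (0.08-0.48j)],[-0.87+0.00j, (-0.87-0j)]]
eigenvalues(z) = [(0.03+0.12j), (0.03-0.12j)]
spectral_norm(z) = 0.23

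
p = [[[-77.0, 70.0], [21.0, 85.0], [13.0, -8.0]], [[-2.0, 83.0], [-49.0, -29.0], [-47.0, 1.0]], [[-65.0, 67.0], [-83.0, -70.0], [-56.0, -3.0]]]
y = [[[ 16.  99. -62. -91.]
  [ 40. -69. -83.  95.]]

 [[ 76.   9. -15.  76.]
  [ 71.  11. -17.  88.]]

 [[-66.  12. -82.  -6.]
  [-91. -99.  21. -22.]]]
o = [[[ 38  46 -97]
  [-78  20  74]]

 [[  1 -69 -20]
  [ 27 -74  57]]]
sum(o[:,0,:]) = -101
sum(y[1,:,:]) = 299.0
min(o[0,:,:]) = -97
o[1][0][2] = -20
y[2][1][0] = -91.0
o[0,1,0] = -78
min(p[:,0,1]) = 67.0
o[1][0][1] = -69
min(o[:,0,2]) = -97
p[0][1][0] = 21.0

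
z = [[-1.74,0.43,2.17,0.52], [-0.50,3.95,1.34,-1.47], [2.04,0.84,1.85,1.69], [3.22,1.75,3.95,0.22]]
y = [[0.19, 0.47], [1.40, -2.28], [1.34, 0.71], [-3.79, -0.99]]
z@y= [[1.21, -0.77], [12.80, -6.83], [-2.36, -1.32], [7.52, 0.11]]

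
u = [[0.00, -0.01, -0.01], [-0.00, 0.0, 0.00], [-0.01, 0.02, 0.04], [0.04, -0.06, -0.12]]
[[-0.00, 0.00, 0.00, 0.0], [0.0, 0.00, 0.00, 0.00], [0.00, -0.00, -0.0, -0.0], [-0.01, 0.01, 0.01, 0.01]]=u @ [[0.04, -0.04, -0.01, 0.05], [0.10, 0.05, 0.04, -0.04], [0.06, -0.12, -0.11, -0.07]]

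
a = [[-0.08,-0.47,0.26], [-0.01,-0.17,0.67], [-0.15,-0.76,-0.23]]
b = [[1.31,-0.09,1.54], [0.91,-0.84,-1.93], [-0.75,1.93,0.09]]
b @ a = [[-0.33, -1.77, -0.07],  [0.23, 1.18, 0.12],  [0.03, -0.04, 1.08]]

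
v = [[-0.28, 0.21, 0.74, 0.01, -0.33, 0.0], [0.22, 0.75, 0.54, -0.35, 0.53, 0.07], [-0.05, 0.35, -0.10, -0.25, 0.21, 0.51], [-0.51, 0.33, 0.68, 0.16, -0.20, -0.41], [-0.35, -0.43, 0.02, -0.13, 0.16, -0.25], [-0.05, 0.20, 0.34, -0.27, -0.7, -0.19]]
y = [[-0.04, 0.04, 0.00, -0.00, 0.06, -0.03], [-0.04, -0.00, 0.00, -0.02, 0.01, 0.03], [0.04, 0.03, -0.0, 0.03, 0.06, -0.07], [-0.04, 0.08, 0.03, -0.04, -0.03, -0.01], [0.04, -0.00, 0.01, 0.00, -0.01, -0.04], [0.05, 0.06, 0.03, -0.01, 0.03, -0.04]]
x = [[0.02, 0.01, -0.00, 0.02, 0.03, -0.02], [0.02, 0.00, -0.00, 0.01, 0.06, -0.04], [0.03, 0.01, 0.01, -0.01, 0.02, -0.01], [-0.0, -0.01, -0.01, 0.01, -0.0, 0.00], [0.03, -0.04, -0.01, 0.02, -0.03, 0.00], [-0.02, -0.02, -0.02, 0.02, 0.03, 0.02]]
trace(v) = 0.50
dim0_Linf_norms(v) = [0.51, 0.75, 0.74, 0.35, 0.7, 0.51]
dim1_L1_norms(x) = [0.1, 0.13, 0.09, 0.03, 0.13, 0.13]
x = v @ y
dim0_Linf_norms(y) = [0.05, 0.08, 0.03, 0.04, 0.06, 0.07]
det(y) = 0.00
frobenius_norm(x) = 0.13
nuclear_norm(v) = 4.65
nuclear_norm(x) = 0.25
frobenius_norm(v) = 2.20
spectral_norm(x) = 0.09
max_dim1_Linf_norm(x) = 0.06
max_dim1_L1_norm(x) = 0.13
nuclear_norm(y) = 0.41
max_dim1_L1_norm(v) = 2.46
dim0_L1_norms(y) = [0.25, 0.21, 0.07, 0.1, 0.2, 0.22]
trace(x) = 0.03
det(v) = -0.07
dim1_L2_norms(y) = [0.09, 0.05, 0.11, 0.11, 0.06, 0.1]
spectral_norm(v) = 1.51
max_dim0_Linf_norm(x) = 0.06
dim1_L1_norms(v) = [1.57, 2.46, 1.47, 2.29, 1.34, 1.75]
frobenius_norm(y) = 0.22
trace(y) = -0.13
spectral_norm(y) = 0.15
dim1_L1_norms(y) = [0.17, 0.1, 0.23, 0.23, 0.1, 0.22]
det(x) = -0.00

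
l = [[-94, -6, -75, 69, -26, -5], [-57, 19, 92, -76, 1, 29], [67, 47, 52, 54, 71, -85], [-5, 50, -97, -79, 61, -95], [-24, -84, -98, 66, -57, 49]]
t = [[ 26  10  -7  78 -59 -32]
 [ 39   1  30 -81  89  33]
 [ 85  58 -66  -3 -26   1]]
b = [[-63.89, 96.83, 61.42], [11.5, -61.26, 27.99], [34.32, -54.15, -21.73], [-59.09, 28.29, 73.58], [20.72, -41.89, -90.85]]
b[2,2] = -21.73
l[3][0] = -5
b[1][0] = 11.5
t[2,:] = [85, 58, -66, -3, -26, 1]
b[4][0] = 20.72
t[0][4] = -59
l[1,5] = 29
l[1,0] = -57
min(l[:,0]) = -94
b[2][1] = -54.15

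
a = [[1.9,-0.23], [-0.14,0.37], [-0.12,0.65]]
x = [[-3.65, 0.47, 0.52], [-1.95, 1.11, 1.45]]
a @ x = [[-6.49,0.64,0.65], [-0.21,0.34,0.46], [-0.83,0.67,0.88]]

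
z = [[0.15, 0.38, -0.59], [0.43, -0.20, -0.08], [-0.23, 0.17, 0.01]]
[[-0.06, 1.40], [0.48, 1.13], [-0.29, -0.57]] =z@ [[0.90, 1.84], [-0.49, -0.74], [0.01, -2.39]]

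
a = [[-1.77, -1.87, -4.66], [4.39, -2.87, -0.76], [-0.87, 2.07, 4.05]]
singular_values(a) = [7.1, 5.21, 0.52]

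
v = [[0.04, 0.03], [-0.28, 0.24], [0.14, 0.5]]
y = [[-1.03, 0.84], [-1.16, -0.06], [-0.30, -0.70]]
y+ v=[[-0.99, 0.87], [-1.44, 0.18], [-0.16, -0.2]]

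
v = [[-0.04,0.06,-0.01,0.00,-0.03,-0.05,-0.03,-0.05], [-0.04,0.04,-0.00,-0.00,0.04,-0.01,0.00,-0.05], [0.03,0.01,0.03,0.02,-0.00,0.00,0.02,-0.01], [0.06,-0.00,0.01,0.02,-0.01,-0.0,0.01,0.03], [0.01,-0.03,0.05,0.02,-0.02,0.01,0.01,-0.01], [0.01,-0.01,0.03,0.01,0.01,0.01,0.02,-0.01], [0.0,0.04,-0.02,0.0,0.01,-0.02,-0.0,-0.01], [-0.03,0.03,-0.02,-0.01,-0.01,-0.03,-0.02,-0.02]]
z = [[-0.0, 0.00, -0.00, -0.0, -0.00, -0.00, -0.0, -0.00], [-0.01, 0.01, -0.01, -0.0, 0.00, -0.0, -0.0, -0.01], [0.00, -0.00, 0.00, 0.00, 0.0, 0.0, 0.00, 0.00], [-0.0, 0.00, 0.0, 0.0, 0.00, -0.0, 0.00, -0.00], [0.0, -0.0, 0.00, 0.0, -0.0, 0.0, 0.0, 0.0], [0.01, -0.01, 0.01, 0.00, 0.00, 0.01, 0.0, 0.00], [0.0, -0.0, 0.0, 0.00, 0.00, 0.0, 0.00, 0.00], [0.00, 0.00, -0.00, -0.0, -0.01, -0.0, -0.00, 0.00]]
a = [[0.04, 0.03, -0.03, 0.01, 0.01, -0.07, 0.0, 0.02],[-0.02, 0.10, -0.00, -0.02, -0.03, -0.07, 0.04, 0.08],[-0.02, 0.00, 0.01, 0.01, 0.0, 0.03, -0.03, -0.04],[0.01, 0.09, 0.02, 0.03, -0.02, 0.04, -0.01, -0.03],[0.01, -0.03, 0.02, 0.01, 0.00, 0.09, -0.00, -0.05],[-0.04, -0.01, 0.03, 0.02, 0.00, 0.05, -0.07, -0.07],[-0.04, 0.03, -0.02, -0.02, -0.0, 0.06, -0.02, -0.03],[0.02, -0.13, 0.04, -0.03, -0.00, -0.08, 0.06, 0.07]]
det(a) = -0.00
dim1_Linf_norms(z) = [0.0, 0.01, 0.0, 0.0, 0.0, 0.01, 0.0, 0.01]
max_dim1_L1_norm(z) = 0.04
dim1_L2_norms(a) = [0.09, 0.16, 0.06, 0.11, 0.11, 0.12, 0.09, 0.19]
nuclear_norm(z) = 0.05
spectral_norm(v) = 0.16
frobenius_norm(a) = 0.35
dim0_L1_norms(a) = [0.2, 0.42, 0.17, 0.15, 0.06, 0.49, 0.23, 0.39]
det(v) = -0.00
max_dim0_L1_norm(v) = 0.22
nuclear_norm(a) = 0.69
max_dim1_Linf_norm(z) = 0.01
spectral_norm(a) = 0.26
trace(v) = 0.02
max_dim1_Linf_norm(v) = 0.06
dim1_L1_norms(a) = [0.21, 0.36, 0.14, 0.25, 0.21, 0.29, 0.22, 0.43]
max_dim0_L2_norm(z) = 0.01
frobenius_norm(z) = 0.03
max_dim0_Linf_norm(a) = 0.13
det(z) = 0.00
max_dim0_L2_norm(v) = 0.09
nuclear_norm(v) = 0.39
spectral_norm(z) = 0.03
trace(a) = 0.28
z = a @ v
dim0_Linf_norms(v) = [0.06, 0.06, 0.05, 0.02, 0.04, 0.05, 0.03, 0.05]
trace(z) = 0.02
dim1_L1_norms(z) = [0.0, 0.04, 0.0, 0.0, 0.0, 0.04, 0.0, 0.01]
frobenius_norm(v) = 0.20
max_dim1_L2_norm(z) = 0.02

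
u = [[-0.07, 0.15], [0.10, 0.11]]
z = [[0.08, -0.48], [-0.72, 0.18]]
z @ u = [[-0.05, -0.04], [0.07, -0.09]]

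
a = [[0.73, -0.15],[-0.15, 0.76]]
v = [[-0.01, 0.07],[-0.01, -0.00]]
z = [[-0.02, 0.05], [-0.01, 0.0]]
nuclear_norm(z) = 0.06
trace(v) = -0.01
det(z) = 0.00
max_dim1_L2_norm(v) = 0.07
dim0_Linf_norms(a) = [0.73, 0.76]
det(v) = 0.00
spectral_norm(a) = 0.90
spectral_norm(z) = 0.05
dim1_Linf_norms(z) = [0.05, 0.01]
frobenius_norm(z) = 0.05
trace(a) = 1.49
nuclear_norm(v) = 0.08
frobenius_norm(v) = 0.07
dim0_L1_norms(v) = [0.02, 0.07]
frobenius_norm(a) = 1.07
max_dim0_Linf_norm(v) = 0.07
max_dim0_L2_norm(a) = 0.77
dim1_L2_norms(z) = [0.05, 0.01]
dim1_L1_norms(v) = [0.08, 0.01]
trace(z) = -0.02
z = v @ a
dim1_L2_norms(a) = [0.75, 0.77]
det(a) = 0.53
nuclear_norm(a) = 1.49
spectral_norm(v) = 0.07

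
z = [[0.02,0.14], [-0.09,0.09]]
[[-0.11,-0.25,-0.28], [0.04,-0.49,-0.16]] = z @ [[-1.09,3.16,-0.20],[-0.66,-2.24,-1.99]]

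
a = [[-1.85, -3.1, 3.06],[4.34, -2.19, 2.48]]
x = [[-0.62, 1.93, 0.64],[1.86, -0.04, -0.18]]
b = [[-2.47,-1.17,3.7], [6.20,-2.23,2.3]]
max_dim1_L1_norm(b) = 10.73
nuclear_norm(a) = 10.11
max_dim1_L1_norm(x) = 3.19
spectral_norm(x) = 2.33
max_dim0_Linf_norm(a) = 4.34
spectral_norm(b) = 7.02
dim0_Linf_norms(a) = [4.34, 3.1, 3.06]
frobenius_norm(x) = 2.83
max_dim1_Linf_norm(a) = 4.34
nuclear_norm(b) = 11.55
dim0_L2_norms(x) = [1.96, 1.93, 0.66]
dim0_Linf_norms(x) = [1.86, 1.93, 0.64]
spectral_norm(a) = 5.78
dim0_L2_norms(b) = [6.67, 2.52, 4.36]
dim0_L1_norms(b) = [8.67, 3.4, 6.0]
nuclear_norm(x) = 3.94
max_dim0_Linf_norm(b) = 6.2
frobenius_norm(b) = 8.36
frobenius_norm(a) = 7.22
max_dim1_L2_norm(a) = 5.46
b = a + x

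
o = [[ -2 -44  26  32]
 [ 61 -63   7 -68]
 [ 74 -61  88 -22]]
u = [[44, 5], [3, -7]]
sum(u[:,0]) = 47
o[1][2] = 7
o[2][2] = 88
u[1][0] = 3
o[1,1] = -63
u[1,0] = 3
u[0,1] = 5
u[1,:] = [3, -7]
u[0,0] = 44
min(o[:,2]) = 7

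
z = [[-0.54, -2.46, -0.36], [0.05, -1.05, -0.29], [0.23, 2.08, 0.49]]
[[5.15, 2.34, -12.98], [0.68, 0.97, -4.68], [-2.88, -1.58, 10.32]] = z@ [[-3.84, 2.29, 3.26], [-1.73, -2.18, 4.5], [3.27, 4.95, 0.42]]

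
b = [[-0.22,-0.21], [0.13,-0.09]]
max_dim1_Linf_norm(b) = 0.22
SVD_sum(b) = [[-0.23, -0.19], [0.03, 0.03]] + [[0.01, -0.02], [0.1, -0.12]]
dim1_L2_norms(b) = [0.3, 0.16]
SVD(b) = [[-0.99, 0.14], [0.14, 0.99]] @ diag([0.3063760290189156, 0.15373265379417805]) @ [[0.77, 0.64], [0.64, -0.77]]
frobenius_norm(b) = 0.34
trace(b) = -0.31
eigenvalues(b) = [(-0.15+0.15j), (-0.15-0.15j)]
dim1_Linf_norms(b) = [0.22, 0.13]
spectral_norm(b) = 0.31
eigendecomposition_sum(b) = [[-0.11+0.04j, (-0.11-0.11j)], [0.06+0.07j, (-0.04+0.11j)]] + [[-0.11-0.04j,-0.11+0.11j], [(0.06-0.07j),(-0.04-0.11j)]]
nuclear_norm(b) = 0.46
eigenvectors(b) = [[(0.79+0j), 0.79-0.00j],[-0.24-0.57j, -0.24+0.57j]]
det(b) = 0.05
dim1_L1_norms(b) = [0.43, 0.22]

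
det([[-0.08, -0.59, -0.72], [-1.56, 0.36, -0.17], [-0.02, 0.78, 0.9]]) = 0.004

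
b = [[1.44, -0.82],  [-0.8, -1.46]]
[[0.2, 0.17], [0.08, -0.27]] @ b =[[0.15, -0.41],[0.33, 0.33]]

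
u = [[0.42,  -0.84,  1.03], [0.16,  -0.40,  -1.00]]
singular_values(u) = [1.52, 0.91]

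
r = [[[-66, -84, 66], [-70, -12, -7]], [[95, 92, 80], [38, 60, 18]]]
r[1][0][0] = 95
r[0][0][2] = 66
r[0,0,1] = -84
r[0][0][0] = -66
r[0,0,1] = -84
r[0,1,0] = -70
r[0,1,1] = -12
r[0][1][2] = -7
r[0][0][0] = -66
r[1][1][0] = 38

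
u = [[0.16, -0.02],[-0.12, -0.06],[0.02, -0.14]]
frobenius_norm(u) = 0.25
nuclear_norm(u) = 0.35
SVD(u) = [[-0.79,-0.2], [0.62,-0.33], [-0.05,-0.92]] @ diag([0.20120954593219126, 0.153345096516848]) @ [[-1.00, -0.07], [-0.07, 1.0]]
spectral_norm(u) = 0.20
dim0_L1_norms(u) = [0.3, 0.22]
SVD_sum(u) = [[0.16, 0.01], [-0.12, -0.01], [0.01, 0.0]] + [[0.0, -0.03], [0.00, -0.05], [0.01, -0.14]]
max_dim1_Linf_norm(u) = 0.16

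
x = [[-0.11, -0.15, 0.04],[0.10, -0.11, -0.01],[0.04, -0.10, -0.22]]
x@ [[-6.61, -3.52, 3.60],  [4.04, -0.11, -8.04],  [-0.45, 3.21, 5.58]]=[[0.1, 0.53, 1.03], [-1.10, -0.37, 1.19], [-0.57, -0.84, -0.28]]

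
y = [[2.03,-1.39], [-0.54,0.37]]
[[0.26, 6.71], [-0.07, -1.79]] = y @ [[2.03, 3.08],[2.78, -0.33]]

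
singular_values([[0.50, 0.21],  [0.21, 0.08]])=[0.59, 0.01]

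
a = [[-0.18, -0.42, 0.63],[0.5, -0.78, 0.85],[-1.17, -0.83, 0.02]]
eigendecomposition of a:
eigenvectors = [[(0.15-0.37j), (0.15+0.37j), (-0.34+0j)],[0.06-0.55j, 0.06+0.55j, 0.74+0.00j],[(0.73+0j), 0.73-0.00j, 0.58+0.00j]]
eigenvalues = [(-0.3+1.22j), (-0.3-1.22j), (-0.34+0j)]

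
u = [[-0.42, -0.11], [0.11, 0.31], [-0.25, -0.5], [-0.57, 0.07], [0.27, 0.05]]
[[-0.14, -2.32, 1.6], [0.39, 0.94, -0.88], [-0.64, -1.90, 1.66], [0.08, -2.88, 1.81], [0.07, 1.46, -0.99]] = u @ [[0.01, 5.2, -3.38], [1.27, 1.2, -1.63]]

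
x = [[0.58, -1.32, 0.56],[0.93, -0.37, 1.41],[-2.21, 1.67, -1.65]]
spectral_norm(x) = 3.84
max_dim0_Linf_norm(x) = 2.21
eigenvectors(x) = [[(-0.52-0.22j), -0.52+0.22j, -0.52+0.00j],[(-0.5-0.08j), -0.50+0.08j, (0.44+0j)],[(0.65+0j), (0.65-0j), (0.74+0j)]]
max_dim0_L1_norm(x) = 3.72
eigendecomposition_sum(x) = [[(0.2+1.69j), (-0.42-0.1j), (0.39+1.25j)], [(0.54+1.43j), (-0.39+0j), 0.61+1.00j], [-0.98-1.72j, (0.5-0.09j), (-0.99-1.16j)]] + [[(0.2-1.69j), (-0.42+0.1j), 0.39-1.25j], [0.54-1.43j, (-0.39-0j), (0.61-1j)], [(-0.98+1.72j), (0.5+0.09j), -0.99+1.16j]] + [[0.17+0.00j, (-0.48-0j), -0.23+0.00j], [-0.15-0.00j, (0.4+0j), (0.19-0j)], [(-0.25-0j), 0.68+0.00j, (0.32-0j)]]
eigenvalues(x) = [(-1.17+0.53j), (-1.17-0.53j), (0.9+0j)]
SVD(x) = [[-0.36, 0.7, 0.62], [-0.41, -0.71, 0.57], [0.84, -0.05, 0.54]] @ diag([3.8401481375915485, 0.9249873150182361, 0.41888035094464554]) @ [[-0.64, 0.53, -0.56], [-0.16, -0.80, -0.57], [-0.76, -0.28, 0.59]]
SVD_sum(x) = [[0.88, -0.73, 0.78], [1.01, -0.83, 0.89], [-2.05, 1.70, -1.81]] + [[-0.1, -0.52, -0.37], [0.10, 0.53, 0.38], [0.01, 0.04, 0.03]] + [[-0.2,-0.07,0.15],[-0.18,-0.07,0.14],[-0.17,-0.06,0.14]]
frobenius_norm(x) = 3.97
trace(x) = -1.44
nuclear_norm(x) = 5.18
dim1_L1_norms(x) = [2.46, 2.71, 5.53]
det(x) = 1.49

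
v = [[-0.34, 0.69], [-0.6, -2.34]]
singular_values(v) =[2.49, 0.49]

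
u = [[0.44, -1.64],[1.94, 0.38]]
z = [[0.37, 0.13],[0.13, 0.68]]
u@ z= [[-0.05, -1.06], [0.77, 0.51]]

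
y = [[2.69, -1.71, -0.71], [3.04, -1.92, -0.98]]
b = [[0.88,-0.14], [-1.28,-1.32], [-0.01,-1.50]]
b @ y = [[1.94, -1.24, -0.49], [-7.46, 4.72, 2.2], [-4.59, 2.9, 1.48]]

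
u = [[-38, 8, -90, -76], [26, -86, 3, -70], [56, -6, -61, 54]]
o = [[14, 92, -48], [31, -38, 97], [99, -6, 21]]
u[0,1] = 8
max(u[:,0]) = 56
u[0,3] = -76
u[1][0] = 26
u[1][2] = 3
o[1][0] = 31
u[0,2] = -90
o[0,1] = 92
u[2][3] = 54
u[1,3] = -70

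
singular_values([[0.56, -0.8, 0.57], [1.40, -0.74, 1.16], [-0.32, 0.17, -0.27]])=[2.28, 0.4, 0.0]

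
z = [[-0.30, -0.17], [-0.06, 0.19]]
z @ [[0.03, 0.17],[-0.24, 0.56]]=[[0.03, -0.15], [-0.05, 0.1]]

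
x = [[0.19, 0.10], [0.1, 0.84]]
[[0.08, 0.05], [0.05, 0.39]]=x@ [[0.44, 0.01],[0.01, 0.46]]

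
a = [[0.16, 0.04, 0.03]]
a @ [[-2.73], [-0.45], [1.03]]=[[-0.42]]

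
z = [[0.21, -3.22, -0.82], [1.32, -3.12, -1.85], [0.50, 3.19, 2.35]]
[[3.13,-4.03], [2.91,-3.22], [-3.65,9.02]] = z@[[-0.31, 2.58],[-0.94, 0.89],[-0.21, 2.08]]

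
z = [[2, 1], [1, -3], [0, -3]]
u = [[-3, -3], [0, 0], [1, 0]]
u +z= [[-1, -2], [1, -3], [1, -3]]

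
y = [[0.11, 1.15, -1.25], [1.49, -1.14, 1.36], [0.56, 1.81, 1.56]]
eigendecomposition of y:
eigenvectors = [[(0.51-0.26j), (0.51+0.26j), 0.50+0.00j],[(-0.14-0.12j), (-0.14+0.12j), -0.82+0.00j],[-0.80+0.00j, (-0.8-0j), (0.29+0j)]]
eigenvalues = [(1.53+0.45j), (1.53-0.45j), (-2.53+0j)]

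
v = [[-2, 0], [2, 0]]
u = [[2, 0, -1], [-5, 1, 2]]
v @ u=[[-4, 0, 2], [4, 0, -2]]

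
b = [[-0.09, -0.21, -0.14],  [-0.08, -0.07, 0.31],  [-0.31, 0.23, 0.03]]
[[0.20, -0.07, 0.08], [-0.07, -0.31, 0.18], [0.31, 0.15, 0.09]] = b @ [[-1.13, 0.06, -0.54], [-0.12, 0.85, -0.38], [-0.53, -0.79, 0.34]]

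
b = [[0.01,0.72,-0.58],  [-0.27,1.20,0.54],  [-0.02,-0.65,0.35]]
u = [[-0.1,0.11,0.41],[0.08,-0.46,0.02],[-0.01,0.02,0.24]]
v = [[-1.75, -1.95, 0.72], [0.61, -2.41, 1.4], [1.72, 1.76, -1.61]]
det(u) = 0.01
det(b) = -0.05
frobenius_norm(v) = 4.92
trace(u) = -0.32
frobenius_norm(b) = 1.79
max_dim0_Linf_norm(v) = 2.41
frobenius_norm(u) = 0.68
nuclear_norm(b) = 2.48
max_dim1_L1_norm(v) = 5.09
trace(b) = 1.56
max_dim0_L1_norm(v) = 6.12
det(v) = -5.33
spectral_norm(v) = 4.47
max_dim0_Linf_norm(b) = 1.2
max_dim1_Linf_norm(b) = 1.2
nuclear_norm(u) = 0.99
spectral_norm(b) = 1.56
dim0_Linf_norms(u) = [0.1, 0.46, 0.41]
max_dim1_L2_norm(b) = 1.34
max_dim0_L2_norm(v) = 3.56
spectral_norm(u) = 0.53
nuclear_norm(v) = 7.04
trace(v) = -5.77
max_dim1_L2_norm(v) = 2.94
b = v @ u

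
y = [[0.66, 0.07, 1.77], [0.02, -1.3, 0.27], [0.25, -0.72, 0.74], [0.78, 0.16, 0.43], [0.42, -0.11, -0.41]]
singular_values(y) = [2.22, 1.46, 0.77]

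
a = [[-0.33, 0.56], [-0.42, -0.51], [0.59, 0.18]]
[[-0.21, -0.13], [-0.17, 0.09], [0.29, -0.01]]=a@[[0.51, 0.05], [-0.08, -0.21]]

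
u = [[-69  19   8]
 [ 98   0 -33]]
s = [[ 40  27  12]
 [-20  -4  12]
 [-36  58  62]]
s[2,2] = 62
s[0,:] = [40, 27, 12]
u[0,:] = [-69, 19, 8]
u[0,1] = 19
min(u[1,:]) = -33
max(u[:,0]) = 98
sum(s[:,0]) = -16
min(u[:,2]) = -33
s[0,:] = [40, 27, 12]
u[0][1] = 19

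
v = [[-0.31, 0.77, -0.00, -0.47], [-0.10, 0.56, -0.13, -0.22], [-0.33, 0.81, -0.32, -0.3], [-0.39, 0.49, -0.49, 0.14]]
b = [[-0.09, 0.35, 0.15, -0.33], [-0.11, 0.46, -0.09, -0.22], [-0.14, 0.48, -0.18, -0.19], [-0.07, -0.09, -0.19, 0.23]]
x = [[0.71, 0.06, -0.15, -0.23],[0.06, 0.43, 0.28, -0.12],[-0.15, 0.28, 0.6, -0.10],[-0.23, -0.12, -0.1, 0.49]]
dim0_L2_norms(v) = [0.61, 1.34, 0.6, 0.62]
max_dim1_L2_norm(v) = 0.98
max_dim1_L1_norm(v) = 1.76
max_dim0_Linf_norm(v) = 0.81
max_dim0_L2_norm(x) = 0.76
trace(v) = 0.07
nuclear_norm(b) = 1.37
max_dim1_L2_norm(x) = 0.76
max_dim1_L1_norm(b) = 0.99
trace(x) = 2.23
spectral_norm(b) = 0.90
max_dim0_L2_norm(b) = 0.76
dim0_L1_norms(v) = [1.13, 2.63, 0.94, 1.13]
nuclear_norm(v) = 2.37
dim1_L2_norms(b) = [0.51, 0.53, 0.56, 0.32]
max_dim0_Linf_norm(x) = 0.71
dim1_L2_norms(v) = [0.95, 0.62, 0.98, 0.81]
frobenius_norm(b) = 0.98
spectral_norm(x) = 0.88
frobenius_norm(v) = 1.71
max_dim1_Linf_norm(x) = 0.71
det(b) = 0.00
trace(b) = 0.42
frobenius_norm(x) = 1.29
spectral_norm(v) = 1.60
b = x @ v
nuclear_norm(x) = 2.23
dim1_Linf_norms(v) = [0.77, 0.56, 0.81, 0.49]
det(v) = 0.01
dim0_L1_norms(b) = [0.41, 1.38, 0.61, 0.97]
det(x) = 0.04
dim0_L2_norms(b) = [0.21, 0.76, 0.31, 0.5]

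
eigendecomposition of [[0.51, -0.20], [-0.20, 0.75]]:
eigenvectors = [[-0.87, 0.49],[-0.49, -0.87]]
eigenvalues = [0.4, 0.86]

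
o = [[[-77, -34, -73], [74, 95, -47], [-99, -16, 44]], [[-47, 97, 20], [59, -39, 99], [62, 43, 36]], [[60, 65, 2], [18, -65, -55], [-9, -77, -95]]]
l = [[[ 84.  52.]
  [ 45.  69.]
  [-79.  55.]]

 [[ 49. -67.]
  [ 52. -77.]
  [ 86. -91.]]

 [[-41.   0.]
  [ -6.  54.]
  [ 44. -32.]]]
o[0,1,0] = 74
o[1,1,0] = 59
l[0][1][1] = 69.0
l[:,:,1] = [[52.0, 69.0, 55.0], [-67.0, -77.0, -91.0], [0.0, 54.0, -32.0]]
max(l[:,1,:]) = 69.0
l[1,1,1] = -77.0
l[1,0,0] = 49.0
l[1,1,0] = 52.0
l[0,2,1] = 55.0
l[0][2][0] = -79.0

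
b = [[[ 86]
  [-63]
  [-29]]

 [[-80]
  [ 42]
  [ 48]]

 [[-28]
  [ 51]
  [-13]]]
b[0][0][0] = 86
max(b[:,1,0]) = 51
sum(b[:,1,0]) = 30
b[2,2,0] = -13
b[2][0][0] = -28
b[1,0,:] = [-80]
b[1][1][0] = 42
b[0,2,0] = -29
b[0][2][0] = -29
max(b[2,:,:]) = 51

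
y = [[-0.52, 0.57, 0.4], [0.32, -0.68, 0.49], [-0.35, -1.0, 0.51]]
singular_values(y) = [1.44, 0.85, 0.4]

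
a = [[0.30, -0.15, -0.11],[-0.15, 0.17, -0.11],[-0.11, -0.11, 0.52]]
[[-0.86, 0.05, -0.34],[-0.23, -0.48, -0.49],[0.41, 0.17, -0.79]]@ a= [[-0.23, 0.17, -0.09],[0.06, 0.01, -0.18],[0.18, 0.05, -0.47]]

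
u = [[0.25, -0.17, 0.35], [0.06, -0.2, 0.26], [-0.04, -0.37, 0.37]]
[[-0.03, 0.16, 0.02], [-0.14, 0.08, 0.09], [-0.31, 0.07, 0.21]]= u @ [[0.68, 0.01, -0.34], [0.37, 0.55, -0.41], [-0.40, 0.73, 0.11]]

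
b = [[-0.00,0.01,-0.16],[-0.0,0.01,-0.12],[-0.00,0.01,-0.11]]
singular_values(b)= [0.23, 0.0, -0.0]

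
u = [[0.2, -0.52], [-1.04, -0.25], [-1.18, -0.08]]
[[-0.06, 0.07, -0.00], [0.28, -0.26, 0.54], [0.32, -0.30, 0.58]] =u @ [[-0.27, 0.26, -0.48], [0.01, -0.04, -0.18]]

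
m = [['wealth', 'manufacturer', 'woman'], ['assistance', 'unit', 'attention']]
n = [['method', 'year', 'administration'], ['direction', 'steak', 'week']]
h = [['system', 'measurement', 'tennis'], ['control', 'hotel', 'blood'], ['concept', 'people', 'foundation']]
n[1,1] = 'steak'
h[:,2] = ['tennis', 'blood', 'foundation']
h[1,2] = 'blood'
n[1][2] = 'week'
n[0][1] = 'year'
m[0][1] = 'manufacturer'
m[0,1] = 'manufacturer'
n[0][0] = 'method'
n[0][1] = 'year'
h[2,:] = ['concept', 'people', 'foundation']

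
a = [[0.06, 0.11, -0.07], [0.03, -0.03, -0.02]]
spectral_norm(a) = 0.14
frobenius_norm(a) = 0.15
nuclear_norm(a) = 0.19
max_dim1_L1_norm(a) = 0.24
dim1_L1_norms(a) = [0.24, 0.08]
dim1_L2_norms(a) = [0.14, 0.05]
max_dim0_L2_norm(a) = 0.11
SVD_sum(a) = [[0.06, 0.11, -0.07], [-0.0, -0.00, 0.0]] + [[0.0, -0.0, -0.00], [0.03, -0.03, -0.02]]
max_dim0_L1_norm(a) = 0.14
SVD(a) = [[-1.0, 0.01], [0.01, 1.00]] @ diag([0.14352889417190245, 0.0468983639137958]) @ [[-0.42, -0.77, 0.49],[0.65, -0.63, -0.43]]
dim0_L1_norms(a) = [0.09, 0.14, 0.09]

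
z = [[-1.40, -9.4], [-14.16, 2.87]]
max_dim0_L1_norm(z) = 15.56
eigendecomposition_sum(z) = [[-6.50, -4.41], [-6.64, -4.50]] + [[5.10, -4.99], [-7.52, 7.37]]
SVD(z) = [[0.06, -1.0], [-1.00, -0.06]] @ diag([14.462818299745543, 9.481001362121278]) @ [[0.97, -0.24], [0.24, 0.97]]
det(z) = -137.12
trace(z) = 1.47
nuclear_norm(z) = 23.94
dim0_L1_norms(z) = [15.56, 12.27]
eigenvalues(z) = [-11.0, 12.47]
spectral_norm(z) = 14.46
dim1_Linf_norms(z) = [9.4, 14.16]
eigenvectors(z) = [[-0.7, 0.56], [-0.71, -0.83]]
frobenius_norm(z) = 17.29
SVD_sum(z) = [[0.84, -0.21],[-14.02, 3.42]] + [[-2.24, -9.19],[-0.14, -0.55]]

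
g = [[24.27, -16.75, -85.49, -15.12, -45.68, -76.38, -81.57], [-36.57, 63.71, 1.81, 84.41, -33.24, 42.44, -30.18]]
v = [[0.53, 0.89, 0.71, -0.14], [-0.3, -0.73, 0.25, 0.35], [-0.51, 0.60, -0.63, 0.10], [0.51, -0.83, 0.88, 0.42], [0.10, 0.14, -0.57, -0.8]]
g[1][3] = 84.41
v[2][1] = 0.601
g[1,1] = 63.71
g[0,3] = -15.12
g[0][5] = -76.38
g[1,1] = 63.71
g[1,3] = 84.41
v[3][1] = -0.831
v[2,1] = 0.601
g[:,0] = [24.27, -36.57]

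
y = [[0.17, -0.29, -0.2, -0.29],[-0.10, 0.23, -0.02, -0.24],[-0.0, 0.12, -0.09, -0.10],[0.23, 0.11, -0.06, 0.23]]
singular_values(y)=[0.51, 0.42, 0.28, 0.04]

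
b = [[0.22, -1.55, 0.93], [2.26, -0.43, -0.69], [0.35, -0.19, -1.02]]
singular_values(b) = [2.51, 1.86, 0.73]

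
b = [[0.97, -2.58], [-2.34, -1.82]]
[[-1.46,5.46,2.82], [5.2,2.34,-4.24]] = b@[[-2.06, 0.5, 2.06], [-0.21, -1.93, -0.32]]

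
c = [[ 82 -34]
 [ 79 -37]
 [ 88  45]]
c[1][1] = -37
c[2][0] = 88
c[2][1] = 45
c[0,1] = -34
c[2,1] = 45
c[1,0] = 79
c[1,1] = -37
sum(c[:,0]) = 249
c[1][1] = -37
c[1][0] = 79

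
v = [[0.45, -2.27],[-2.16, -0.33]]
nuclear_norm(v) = 4.50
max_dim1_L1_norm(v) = 2.72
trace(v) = 0.12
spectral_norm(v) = 2.33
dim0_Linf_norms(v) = [2.16, 2.27]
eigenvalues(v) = [2.31, -2.19]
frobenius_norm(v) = 3.18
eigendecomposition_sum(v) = [[1.35,-1.17], [-1.11,0.95]] + [[-0.9, -1.1],[-1.05, -1.28]]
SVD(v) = [[0.95,-0.32], [-0.32,-0.95]] @ diag([2.330466133841227, 2.1676779278802294]) @ [[0.48, -0.88], [0.88, 0.48]]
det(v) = -5.05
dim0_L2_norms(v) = [2.21, 2.29]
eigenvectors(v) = [[0.77, 0.65], [-0.63, 0.76]]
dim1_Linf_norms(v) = [2.27, 2.16]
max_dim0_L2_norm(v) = 2.29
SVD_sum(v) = [[1.06, -1.93], [-0.36, 0.66]] + [[-0.61, -0.34], [-1.80, -0.99]]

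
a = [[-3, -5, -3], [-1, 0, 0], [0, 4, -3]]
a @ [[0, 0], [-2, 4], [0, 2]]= [[10, -26], [0, 0], [-8, 10]]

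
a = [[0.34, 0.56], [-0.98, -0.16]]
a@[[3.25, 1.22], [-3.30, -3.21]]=[[-0.74, -1.38], [-2.66, -0.68]]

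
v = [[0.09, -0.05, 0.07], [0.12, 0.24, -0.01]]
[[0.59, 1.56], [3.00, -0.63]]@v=[[0.24, 0.34, 0.03], [0.19, -0.30, 0.22]]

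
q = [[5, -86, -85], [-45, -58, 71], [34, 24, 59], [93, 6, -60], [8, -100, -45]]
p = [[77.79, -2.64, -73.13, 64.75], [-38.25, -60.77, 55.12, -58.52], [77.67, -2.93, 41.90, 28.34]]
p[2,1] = -2.93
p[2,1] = -2.93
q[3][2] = -60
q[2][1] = 24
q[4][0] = 8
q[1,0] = -45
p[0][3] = 64.75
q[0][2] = -85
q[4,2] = -45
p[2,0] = 77.67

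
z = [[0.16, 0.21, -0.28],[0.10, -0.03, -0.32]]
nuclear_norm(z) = 0.65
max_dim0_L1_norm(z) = 0.6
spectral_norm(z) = 0.48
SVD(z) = [[-0.77, -0.64], [-0.64, 0.77]] @ diag([0.4811579216819353, 0.17287872744418464]) @ [[-0.39, -0.29, 0.87], [-0.15, -0.91, -0.38]]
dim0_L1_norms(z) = [0.26, 0.24, 0.6]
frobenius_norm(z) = 0.51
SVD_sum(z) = [[0.14, 0.11, -0.32], [0.12, 0.09, -0.27]] + [[0.02, 0.1, 0.04], [-0.02, -0.12, -0.05]]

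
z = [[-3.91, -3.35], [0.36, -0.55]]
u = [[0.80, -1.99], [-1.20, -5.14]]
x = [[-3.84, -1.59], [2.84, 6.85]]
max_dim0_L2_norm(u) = 5.51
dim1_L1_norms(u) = [2.79, 6.34]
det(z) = 3.36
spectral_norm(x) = 8.06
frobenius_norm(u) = 5.70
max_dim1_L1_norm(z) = 7.26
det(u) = -6.50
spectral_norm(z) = 5.15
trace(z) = -4.46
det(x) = -21.79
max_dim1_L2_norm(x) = 7.42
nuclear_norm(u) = 6.74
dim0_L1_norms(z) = [4.27, 3.9]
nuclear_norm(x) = 10.76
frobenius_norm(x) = 8.50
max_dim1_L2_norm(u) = 5.28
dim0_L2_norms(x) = [4.78, 7.03]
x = u @ z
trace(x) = 3.01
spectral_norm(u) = 5.58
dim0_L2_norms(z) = [3.93, 3.39]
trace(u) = -4.34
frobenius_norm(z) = 5.19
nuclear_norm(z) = 5.80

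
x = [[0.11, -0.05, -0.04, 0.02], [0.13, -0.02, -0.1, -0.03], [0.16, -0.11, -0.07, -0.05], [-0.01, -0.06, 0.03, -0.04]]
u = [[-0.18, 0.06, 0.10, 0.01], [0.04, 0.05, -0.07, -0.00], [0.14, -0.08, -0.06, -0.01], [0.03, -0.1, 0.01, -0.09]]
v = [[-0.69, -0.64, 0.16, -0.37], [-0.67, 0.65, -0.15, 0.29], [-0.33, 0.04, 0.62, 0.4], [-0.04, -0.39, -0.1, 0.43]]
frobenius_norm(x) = 0.31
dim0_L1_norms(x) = [0.41, 0.24, 0.24, 0.14]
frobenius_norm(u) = 0.32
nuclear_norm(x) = 0.44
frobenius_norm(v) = 1.74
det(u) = -0.00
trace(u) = -0.28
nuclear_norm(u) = 0.48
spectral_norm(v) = 1.06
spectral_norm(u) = 0.28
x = v @ u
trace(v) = 1.01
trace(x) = -0.02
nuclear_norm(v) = 3.35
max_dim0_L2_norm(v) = 1.02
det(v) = -0.42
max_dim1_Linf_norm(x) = 0.16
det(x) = -0.00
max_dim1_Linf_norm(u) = 0.18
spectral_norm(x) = 0.29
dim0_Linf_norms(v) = [0.69, 0.65, 0.62, 0.43]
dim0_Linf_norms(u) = [0.18, 0.1, 0.1, 0.09]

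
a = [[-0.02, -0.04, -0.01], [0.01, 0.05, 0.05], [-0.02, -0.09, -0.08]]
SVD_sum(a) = [[-0.01,-0.03,-0.03], [0.01,0.05,0.05], [-0.02,-0.09,-0.08]] + [[-0.01,-0.01,0.02], [-0.00,-0.0,0.0], [0.0,0.0,-0.00]] + [[-0.0, 0.0, -0.0], [0.0, -0.0, 0.00], [0.00, -0.0, 0.0]]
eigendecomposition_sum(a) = [[-0.01+0.01j, -0.02+0.03j, (-0.01+0.03j)],[0.01j, (0.03+0.02j), 0.03+0.01j],[-0.01-0.01j, (-0.05-0.03j), (-0.04-0j)]] + [[(-0.01-0.01j), -0.02-0.03j, (-0.01-0.03j)], [0.00-0.01j, 0.03-0.02j, 0.03-0.01j], [(-0.01+0.01j), -0.05+0.03j, (-0.04+0j)]] + [[(-0-0j), 0.01-0.00j, 0.00-0.00j], [0j, -0.00+0.00j, -0.00+0.00j], [-0.00-0.00j, -0j, 0.00-0.00j]]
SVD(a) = [[-0.27, -0.95, -0.15], [0.48, -0.27, 0.83], [-0.83, 0.15, 0.53]] @ diag([0.14678018658306077, 0.02355470017479365, 0.0008677132691430941]) @ [[0.18,0.75,0.64], [0.56,0.45,-0.69], [0.81,-0.48,0.34]]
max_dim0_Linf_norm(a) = 0.09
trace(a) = -0.05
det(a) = -0.00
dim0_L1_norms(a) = [0.05, 0.18, 0.14]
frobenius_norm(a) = 0.15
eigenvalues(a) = [(-0.02+0.02j), (-0.02-0.02j), (-0+0j)]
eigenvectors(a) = [[0.08-0.48j, 0.08+0.48j, -0.85+0.00j], [(-0.47-0.09j), -0.47+0.09j, (0.44+0j)], [0.73+0.00j, 0.73-0.00j, (-0.3+0j)]]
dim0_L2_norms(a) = [0.03, 0.11, 0.09]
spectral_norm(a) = 0.15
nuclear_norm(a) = 0.17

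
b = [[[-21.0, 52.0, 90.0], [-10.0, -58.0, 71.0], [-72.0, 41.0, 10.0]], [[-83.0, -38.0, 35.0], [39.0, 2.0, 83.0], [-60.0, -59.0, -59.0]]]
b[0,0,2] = 90.0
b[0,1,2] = 71.0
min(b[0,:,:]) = -72.0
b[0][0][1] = 52.0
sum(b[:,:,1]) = -60.0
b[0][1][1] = -58.0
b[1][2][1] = -59.0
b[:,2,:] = [[-72.0, 41.0, 10.0], [-60.0, -59.0, -59.0]]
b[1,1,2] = 83.0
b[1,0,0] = -83.0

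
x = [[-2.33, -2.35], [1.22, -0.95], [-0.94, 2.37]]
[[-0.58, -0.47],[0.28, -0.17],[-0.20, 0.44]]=x@[[0.24,0.01],[0.01,0.19]]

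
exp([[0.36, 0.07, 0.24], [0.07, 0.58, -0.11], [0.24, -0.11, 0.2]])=[[1.48, 0.09, 0.32], [0.09, 1.80, -0.15], [0.32, -0.15, 1.27]]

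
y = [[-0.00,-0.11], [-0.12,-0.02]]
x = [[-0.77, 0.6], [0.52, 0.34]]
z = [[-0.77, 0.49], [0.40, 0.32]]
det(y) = -0.01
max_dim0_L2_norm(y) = 0.12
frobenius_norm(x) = 1.16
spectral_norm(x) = 1.01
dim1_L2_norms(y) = [0.11, 0.12]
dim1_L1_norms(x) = [1.37, 0.86]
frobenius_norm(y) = 0.16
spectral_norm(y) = 0.13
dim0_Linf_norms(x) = [0.77, 0.6]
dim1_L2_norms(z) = [0.91, 0.51]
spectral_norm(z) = 0.93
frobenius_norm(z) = 1.05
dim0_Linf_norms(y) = [0.12, 0.11]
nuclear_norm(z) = 1.41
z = y + x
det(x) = -0.57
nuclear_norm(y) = 0.23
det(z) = -0.44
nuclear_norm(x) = 1.58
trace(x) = -0.43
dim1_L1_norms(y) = [0.11, 0.14]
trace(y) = -0.02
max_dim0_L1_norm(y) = 0.13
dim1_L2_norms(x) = [0.98, 0.62]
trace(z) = -0.45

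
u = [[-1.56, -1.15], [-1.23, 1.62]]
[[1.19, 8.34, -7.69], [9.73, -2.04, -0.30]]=u @ [[-3.33, -2.83, 3.25], [3.48, -3.41, 2.28]]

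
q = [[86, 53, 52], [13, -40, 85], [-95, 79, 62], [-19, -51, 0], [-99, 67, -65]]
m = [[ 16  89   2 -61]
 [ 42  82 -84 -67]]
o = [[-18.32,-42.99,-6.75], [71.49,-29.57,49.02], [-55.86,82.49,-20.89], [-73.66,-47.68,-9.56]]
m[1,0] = 42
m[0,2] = 2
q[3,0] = -19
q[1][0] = 13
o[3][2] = -9.56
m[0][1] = 89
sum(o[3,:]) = -130.9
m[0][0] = 16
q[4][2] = -65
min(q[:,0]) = -99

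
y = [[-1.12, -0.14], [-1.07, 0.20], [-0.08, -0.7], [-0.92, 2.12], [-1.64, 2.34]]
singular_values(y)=[3.8, 1.42]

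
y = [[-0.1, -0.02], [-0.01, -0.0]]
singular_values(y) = [0.1, 0.0]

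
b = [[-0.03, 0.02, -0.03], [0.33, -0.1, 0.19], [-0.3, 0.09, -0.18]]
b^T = [[-0.03, 0.33, -0.3],  [0.02, -0.10, 0.09],  [-0.03, 0.19, -0.18]]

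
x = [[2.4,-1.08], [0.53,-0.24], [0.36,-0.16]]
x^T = [[2.40, 0.53, 0.36],[-1.08, -0.24, -0.16]]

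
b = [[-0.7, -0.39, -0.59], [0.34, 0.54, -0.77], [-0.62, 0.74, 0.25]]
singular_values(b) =[1.0, 1.0, 0.99]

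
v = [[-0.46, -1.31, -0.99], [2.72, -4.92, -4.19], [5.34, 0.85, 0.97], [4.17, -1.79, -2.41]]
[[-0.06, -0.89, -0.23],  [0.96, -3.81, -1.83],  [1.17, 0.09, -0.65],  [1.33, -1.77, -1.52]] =v@[[0.24, -0.1, -0.18],[0.15, 0.66, -0.00],[-0.25, 0.07, 0.32]]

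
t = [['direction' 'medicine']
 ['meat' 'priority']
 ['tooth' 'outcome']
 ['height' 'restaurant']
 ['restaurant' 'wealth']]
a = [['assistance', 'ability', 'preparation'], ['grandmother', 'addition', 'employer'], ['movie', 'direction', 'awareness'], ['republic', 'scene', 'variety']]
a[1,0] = 'grandmother'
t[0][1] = 'medicine'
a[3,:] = ['republic', 'scene', 'variety']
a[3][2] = 'variety'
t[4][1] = 'wealth'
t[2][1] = 'outcome'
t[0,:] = ['direction', 'medicine']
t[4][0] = 'restaurant'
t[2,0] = 'tooth'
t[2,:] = ['tooth', 'outcome']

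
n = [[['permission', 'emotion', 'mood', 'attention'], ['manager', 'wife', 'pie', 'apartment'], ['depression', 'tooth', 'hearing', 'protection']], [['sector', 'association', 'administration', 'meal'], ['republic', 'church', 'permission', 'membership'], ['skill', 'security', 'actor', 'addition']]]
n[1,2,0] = 'skill'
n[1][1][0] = 'republic'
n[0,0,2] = 'mood'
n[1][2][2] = 'actor'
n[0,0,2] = 'mood'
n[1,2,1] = 'security'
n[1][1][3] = 'membership'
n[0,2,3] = 'protection'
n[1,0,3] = 'meal'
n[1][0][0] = 'sector'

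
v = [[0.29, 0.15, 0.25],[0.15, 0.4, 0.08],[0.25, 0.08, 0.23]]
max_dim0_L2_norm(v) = 0.43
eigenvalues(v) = [0.63, 0.0, 0.29]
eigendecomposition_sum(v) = [[0.25, 0.23, 0.2], [0.23, 0.22, 0.19], [0.2, 0.19, 0.16]] + [[0.0, -0.00, -0.0], [-0.00, 0.0, 0.0], [-0.0, 0.0, 0.0]] + [[0.04, -0.08, 0.05], [-0.08, 0.18, -0.11], [0.05, -0.11, 0.06]]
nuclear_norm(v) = 0.92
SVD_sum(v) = [[0.25, 0.23, 0.2], [0.23, 0.22, 0.19], [0.2, 0.19, 0.16]] + [[0.04, -0.08, 0.05], [-0.08, 0.18, -0.11], [0.05, -0.11, 0.06]] + [[0.0,-0.00,-0.00], [-0.00,0.00,0.0], [-0.00,0.0,0.0]]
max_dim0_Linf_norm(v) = 0.4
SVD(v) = [[-0.63, 0.36, -0.69],  [-0.59, -0.80, 0.12],  [-0.51, 0.47, 0.72]] @ diag([0.6312545224111441, 0.28513983814912475, 0.0036056394397311537]) @ [[-0.63, -0.59, -0.51], [0.36, -0.80, 0.47], [-0.69, 0.12, 0.72]]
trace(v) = 0.92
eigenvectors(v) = [[-0.63, -0.69, 0.36],[-0.59, 0.12, -0.80],[-0.51, 0.72, 0.47]]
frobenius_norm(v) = 0.69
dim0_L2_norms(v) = [0.41, 0.43, 0.35]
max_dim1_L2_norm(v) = 0.43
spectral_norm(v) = 0.63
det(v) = 0.00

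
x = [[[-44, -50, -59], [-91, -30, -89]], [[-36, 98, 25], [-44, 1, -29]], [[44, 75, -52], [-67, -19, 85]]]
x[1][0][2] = 25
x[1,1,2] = -29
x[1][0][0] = -36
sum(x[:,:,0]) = -238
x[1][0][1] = 98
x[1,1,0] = -44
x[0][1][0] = -91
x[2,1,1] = -19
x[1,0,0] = -36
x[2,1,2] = 85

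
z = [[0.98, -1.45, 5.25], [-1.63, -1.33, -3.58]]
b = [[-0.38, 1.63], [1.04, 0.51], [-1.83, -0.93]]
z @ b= [[-11.49, -4.02], [5.79, -0.01]]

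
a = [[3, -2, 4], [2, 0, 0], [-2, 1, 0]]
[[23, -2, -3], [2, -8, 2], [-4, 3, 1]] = a@ [[1, -4, 1], [-2, -5, 3], [4, 0, 0]]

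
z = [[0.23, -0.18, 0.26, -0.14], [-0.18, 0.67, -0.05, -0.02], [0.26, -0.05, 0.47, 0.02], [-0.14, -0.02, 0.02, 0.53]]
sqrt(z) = [[0.31, -0.17, 0.29, -0.16], [-0.17, 0.80, -0.0, -0.03], [0.29, -0.0, 0.62, 0.05], [-0.16, -0.03, 0.05, 0.71]]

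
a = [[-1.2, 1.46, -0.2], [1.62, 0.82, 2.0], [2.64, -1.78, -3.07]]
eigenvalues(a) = [(1.54+0j), (-2.49+1.83j), (-2.49-1.83j)]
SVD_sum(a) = [[-0.64, 0.57, 0.84], [-0.49, 0.44, 0.64], [2.35, -2.10, -3.07]] + [[-0.85, -0.01, -0.64], [2.00, 0.03, 1.51], [0.19, 0.00, 0.14]] + [[0.29, 0.9, -0.4], [0.11, 0.35, -0.15], [0.10, 0.32, -0.14]]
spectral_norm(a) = 4.65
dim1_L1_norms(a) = [2.86, 4.44, 7.49]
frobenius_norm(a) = 5.52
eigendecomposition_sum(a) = [[0.54+0.00j, (0.56-0j), (0.22+0j)],[1.00+0.00j, (1.03-0j), (0.4+0j)],[(-0.08-0j), -0.08+0.00j, -0.03-0.00j]] + [[-0.87+0.51j, (0.45-0.33j), (-0.21-0.65j)], [0.31-1.28j, -0.11+0.72j, (0.8+0.4j)], [1.36+1.98j, -0.85-1.02j, (-1.52+0.6j)]] + [[(-0.87-0.51j), 0.45+0.33j, -0.21+0.65j],[(0.31+1.28j), (-0.11-0.72j), (0.8-0.4j)],[(1.36-1.98j), -0.85+1.02j, (-1.52-0.6j)]]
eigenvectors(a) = [[0.47+0.00j, (-0.02+0.35j), (-0.02-0.35j)],[(0.88+0j), -0.30-0.33j, (-0.3+0.33j)],[-0.07+0.00j, 0.82+0.00j, 0.82-0.00j]]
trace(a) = -3.45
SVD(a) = [[-0.26,0.39,0.88], [-0.2,-0.92,0.35], [0.95,-0.09,0.31]] @ diag([4.654211302652467, 2.732906492390196, 1.1579461361019987]) @ [[0.53,-0.48,-0.70], [-0.80,-0.01,-0.60], [0.28,0.88,-0.39]]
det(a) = 14.73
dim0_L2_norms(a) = [3.32, 2.44, 3.67]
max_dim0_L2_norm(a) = 3.67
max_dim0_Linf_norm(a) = 3.07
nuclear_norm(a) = 8.55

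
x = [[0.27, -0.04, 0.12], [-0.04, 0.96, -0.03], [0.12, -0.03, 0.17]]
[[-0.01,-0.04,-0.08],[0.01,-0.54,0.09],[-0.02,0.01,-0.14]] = x@[[0.01, -0.33, 0.09], [0.01, -0.57, 0.07], [-0.1, 0.2, -0.85]]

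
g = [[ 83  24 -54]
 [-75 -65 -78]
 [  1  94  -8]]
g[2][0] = 1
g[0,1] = 24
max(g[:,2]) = -8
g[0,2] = -54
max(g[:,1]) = 94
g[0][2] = -54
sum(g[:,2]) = -140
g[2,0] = 1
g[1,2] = -78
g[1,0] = -75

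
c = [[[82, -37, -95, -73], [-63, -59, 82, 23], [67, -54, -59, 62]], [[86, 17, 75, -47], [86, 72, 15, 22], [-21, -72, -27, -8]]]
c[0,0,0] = 82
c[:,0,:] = [[82, -37, -95, -73], [86, 17, 75, -47]]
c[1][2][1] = -72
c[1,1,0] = 86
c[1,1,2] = 15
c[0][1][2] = 82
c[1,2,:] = [-21, -72, -27, -8]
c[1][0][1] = 17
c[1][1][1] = 72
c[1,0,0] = 86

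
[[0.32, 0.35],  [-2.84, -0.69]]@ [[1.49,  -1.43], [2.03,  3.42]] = [[1.19, 0.74], [-5.63, 1.7]]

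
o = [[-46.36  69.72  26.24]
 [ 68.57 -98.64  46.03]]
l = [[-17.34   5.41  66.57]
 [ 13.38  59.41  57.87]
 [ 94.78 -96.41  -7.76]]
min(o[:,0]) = -46.36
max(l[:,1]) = 59.41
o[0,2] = 26.24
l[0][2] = 66.57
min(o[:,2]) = 26.24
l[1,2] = 57.87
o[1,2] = 46.03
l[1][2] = 57.87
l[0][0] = -17.34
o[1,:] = [68.57, -98.64, 46.03]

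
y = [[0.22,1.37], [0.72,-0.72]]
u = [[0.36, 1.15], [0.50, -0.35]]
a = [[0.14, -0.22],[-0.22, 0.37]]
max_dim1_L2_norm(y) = 1.39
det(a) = 0.00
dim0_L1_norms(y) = [0.94, 2.09]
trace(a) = 0.51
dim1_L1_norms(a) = [0.36, 0.59]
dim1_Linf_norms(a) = [0.22, 0.37]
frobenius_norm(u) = 1.35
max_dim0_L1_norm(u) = 1.5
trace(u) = 0.01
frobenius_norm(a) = 0.50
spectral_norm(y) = 1.56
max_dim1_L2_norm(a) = 0.43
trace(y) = -0.50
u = y + a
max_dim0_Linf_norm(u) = 1.15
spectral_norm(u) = 1.22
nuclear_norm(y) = 2.29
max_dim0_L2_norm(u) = 1.2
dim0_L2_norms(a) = [0.26, 0.43]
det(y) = -1.14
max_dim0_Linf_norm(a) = 0.37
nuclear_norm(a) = 0.51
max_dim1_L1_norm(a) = 0.59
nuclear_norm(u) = 1.80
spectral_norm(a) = 0.50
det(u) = -0.70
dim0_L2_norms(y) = [0.75, 1.55]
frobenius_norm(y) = 1.72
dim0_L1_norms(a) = [0.36, 0.59]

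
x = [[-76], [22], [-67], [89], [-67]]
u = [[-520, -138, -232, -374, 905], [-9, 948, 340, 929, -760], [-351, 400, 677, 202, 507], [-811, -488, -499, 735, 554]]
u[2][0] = -351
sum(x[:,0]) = -99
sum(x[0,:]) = -76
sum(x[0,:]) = -76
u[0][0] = -520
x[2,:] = [-67]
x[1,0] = 22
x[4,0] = -67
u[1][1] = 948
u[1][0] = -9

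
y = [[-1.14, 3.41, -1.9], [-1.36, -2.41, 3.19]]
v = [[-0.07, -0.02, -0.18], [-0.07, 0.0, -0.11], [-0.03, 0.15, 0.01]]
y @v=[[-0.10, -0.26, -0.19], [0.17, 0.51, 0.54]]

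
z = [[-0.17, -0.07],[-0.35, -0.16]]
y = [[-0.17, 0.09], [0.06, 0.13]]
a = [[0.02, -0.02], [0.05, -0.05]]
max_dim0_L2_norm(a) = 0.05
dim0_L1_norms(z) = [0.52, 0.23]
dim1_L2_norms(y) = [0.19, 0.14]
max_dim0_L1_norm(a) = 0.07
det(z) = 0.00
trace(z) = -0.33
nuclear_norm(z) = 0.43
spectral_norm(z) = 0.43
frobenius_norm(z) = 0.43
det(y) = -0.03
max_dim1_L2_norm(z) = 0.38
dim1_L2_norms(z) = [0.18, 0.38]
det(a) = -0.00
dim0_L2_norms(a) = [0.05, 0.05]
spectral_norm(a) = 0.08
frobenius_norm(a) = 0.08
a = z @ y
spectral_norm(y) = 0.19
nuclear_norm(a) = 0.08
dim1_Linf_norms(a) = [0.02, 0.05]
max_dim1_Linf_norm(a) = 0.05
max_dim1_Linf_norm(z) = 0.35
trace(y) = -0.04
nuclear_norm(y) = 0.34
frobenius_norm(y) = 0.24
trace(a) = -0.03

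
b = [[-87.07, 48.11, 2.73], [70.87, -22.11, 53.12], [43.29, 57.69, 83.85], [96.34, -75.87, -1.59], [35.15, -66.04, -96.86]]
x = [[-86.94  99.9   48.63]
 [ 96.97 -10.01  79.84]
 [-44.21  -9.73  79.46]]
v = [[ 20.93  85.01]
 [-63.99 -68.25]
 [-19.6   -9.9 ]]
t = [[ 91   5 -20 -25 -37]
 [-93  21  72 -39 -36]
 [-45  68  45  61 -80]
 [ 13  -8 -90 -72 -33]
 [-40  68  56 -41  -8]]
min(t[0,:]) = -37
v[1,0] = -63.99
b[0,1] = 48.11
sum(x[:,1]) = 80.16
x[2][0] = -44.21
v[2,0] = -19.6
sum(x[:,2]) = 207.93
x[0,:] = [-86.94, 99.9, 48.63]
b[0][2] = 2.73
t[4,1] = 68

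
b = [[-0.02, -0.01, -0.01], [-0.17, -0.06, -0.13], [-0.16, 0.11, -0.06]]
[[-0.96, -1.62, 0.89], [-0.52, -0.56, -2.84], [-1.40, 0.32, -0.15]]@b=[[0.15, 0.20, 0.17], [0.56, -0.27, 0.25], [-0.00, -0.02, -0.02]]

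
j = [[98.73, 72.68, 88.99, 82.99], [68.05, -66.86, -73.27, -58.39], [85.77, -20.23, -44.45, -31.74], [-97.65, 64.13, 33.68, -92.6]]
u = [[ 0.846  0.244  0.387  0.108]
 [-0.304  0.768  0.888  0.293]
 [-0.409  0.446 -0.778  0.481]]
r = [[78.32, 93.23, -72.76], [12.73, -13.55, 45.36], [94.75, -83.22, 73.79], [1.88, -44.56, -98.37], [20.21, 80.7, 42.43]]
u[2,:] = [-0.409, 0.446, -0.778, 0.481]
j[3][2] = 33.68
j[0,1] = 72.68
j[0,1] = 72.68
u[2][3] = 0.481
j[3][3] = -92.6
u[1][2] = 0.888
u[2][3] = 0.481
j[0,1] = 72.68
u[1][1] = 0.768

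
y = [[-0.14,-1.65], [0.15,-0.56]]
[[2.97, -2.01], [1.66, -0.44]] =y@[[3.29, 1.24], [-2.08, 1.11]]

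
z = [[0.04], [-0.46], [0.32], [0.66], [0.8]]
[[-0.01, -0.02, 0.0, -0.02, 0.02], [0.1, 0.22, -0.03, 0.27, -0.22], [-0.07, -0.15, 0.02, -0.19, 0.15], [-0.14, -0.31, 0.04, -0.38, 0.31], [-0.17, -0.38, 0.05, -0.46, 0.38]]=z @ [[-0.21, -0.47, 0.06, -0.58, 0.47]]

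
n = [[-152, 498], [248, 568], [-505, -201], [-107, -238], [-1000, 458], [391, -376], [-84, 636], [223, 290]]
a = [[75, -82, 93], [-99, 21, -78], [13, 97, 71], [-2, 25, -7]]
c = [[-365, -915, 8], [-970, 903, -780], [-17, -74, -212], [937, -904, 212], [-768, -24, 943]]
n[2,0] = -505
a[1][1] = 21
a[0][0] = 75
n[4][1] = 458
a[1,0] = -99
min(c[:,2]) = -780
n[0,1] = 498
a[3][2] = -7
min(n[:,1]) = -376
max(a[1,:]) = 21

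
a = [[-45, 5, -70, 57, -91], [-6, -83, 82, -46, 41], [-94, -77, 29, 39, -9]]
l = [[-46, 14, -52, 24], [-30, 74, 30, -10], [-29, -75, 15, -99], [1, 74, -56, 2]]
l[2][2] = 15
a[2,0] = -94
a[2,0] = -94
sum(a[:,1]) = -155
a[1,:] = [-6, -83, 82, -46, 41]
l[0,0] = -46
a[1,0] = -6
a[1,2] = 82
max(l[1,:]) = 74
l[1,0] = -30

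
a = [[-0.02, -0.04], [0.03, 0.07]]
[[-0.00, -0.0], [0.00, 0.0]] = a @ [[-0.06, 0.13],[0.05, -0.04]]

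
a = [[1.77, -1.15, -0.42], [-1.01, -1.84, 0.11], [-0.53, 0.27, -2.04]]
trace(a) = -2.11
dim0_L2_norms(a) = [2.11, 2.19, 2.09]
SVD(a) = [[-0.70,-0.06,-0.71], [-0.43,0.84,0.34], [0.58,0.54,-0.61]] @ diag([2.2645443414956725, 2.067707290153526, 2.039957226915772]) @ [[-0.49, 0.77, -0.41], [-0.6, -0.64, -0.48], [-0.63, 0.01, 0.78]]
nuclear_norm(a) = 6.37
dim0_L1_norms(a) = [3.31, 3.26, 2.57]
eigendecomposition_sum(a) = [[1.95, -0.58, -0.21], [-0.5, 0.15, 0.05], [-0.28, 0.08, 0.03]] + [[-0.17, -0.54, -0.21], [-0.01, -0.03, -0.01], [-1.54, -4.88, -1.89]] + [[-0.01, -0.03, 0.0], [-0.5, -1.96, 0.07], [1.29, 5.07, -0.18]]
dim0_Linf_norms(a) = [1.77, 1.84, 2.04]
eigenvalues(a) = [2.13, -2.1, -2.14]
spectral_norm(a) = 2.26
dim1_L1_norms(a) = [3.34, 2.96, 2.84]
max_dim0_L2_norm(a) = 2.19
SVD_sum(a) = [[0.77, -1.22, 0.65],[0.47, -0.75, 0.4],[-0.64, 1.00, -0.53]] + [[0.08, 0.08, 0.06], [-1.04, -1.1, -0.83], [-0.68, -0.72, -0.54]] + [[0.92, -0.02, -1.13], [-0.44, 0.01, 0.54], [0.79, -0.02, -0.97]]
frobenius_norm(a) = 3.68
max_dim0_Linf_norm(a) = 2.04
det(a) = 9.55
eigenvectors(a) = [[0.96, -0.11, -0.01], [-0.25, -0.01, -0.36], [-0.14, -0.99, 0.93]]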